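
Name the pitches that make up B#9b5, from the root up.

B# D## F# A# C##

B#9b5: dominant ninth flat five on B#.
Root: B#
Major 3rd (3rd): D##
Diminished 5th (5th): F#
Minor 7th (7th): A#
Major 9th (9th): C##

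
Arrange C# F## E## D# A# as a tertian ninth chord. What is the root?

D#

Arranged so that each adjacent pair is a third by letter name: D# – F## – A# – C# – E##.
The bottom of that stack, D#, is the root (this is D# dominant seventh sharp nine).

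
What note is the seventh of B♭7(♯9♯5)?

A♭

B♭7(♯9♯5) is built on B♭; its 7th is a minor 7th above the root.
A seventh above B uses the letter A, and the minor 7th above B♭ is A♭.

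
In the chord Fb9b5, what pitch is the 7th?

Ebb

Fb9b5 is built on Fb; its 7th is a minor 7th above the root.
A seventh above F uses the letter E, and the minor 7th above Fb is Ebb.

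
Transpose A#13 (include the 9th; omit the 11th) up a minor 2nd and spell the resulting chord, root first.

A# up a minor 2nd → B. New chord: B dominant thirteenth.
B — root
D# — major 3rd
F# — perfect 5th
A — minor 7th
C# — major 9th
G# — major 13th

B D# F# A C# G#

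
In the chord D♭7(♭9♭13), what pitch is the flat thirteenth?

D♭7(♭9♭13) is built on Db; its 13th is a minor 13th above the root.
A sixth above D uses the letter B, and the minor 13th above Db is Bbb.

Bbb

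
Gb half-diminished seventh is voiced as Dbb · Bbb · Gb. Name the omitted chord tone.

Gb half-diminished seventh = Gb, Bbb, Dbb, Fb. The voicing lacks the 7th (minor 7th), Fb.

Fb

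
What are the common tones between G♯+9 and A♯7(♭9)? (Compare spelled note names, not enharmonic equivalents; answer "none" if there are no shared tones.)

G#, A#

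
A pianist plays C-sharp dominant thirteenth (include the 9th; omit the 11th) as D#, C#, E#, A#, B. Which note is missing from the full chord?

The full C-sharp dominant thirteenth chord is C#, E#, G#, B, D#, A#.
Comparing with the voicing, the perfect 5th (5th) — G# — is absent.

G#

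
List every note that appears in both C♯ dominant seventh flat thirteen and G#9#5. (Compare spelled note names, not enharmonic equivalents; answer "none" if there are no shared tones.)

C♯ dominant seventh flat thirteen: C# E# G# B A
G#9#5: G# B# D## F# A#
Common to both → G#.

G#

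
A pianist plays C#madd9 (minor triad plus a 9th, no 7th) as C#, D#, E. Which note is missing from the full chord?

G#

The full C#madd9 chord is C#, E, G#, D#.
Comparing with the voicing, the perfect 5th (5th) — G# — is absent.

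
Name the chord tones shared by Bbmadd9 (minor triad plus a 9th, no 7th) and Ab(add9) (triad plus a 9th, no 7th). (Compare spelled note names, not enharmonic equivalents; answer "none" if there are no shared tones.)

Bbmadd9 = B♭, D♭, F, C.
Ab(add9) = A♭, C, E♭, B♭.
Shared: B♭, C.

B♭ C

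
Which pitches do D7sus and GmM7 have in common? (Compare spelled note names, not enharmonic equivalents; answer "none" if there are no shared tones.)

D7sus: D G A C
GmM7: G B♭ D F♯
Common to both → D, G.

D – G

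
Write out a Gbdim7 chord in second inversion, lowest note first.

Dbb – Fbb – Gb – Bbb

Gbdim7 = Gb–Bbb–Dbb–Fbb; second inversion → fifth (Dbb) lowest.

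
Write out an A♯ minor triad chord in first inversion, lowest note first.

C-sharp E-sharp A-sharp

A♯ minor triad = A-sharp–C-sharp–E-sharp; first inversion → third (C-sharp) lowest.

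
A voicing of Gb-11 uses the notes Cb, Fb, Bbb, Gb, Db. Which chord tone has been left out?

Ab

The full Gb-11 chord is Gb, Bbb, Db, Fb, Ab, Cb.
Comparing with the voicing, the major 9th (9th) — Ab — is absent.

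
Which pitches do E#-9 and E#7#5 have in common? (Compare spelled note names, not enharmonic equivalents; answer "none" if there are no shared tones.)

E#-9 = E♯, G♯, B♯, D♯, F𝄪.
E#7#5 = E♯, G𝄪, B𝄪, D♯.
Shared: E♯, D♯.

E♯, D♯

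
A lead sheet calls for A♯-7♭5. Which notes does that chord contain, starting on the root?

A♯, C♯, E, G♯

A♯-7♭5: half-diminished seventh on A♯.
root → A♯
3rd (minor 3rd) → C♯
5th (diminished 5th) → E
7th (minor 7th) → G♯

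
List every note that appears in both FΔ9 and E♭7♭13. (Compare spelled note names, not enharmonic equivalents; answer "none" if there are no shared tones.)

FΔ9: F A C E G
E♭7♭13: Eb G Bb Db Cb
Common to both → G.

G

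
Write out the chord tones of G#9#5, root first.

Root G#, quality dominant ninth sharp five:
- root: G#
- major 3rd: B#
- augmented 5th: D##
- minor 7th: F#
- major 9th: A#

G# B# D## F# A#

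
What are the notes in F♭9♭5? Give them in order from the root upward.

F♭9♭5 is a dominant ninth flat five built on Fb.
root → Fb
3rd (major 3rd) → Ab
5th (diminished 5th) → Cbb
7th (minor 7th) → Ebb
9th (major 9th) → Gb

Fb – Ab – Cbb – Ebb – Gb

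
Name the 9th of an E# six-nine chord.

F##

E# six-nine is built on E#; its 9th is a major 9th above the root.
A second above E uses the letter F, and the major 9th above E# is F##.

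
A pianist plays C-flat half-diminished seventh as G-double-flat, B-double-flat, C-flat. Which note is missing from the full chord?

C-flat half-diminished seventh = C-flat, E-double-flat, G-double-flat, B-double-flat. The voicing lacks the 3rd (minor 3rd), E-double-flat.

E-double-flat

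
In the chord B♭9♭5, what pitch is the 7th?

A♭

B♭9♭5 is built on B♭; its 7th is a minor 7th above the root.
A seventh above B uses the letter A, and the minor 7th above B♭ is A♭.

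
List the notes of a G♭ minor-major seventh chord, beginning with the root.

G-flat  B-double-flat  D-flat  F

G♭ minor-major seventh is a minor-major seventh built on G-flat.
Root: G-flat
Minor 3rd (3rd): B-double-flat
Perfect 5th (5th): D-flat
Major 7th (7th): F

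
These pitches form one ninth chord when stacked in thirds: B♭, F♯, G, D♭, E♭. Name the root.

E♭

Stacking in thirds gives E♭ – G – B♭ – D♭ – F♯, so E♭ is the root — E♭ dominant seventh sharp nine.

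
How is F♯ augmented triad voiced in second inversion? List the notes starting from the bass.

C## F# A#

In root position, F♯ augmented triad is F#–A#–C##.
Second inversion puts the fifth (C##) in the bass.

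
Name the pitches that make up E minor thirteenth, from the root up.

E  G  B  D  F#  A  C#

E minor thirteenth is a minor thirteenth built on E.
root → E
3rd (minor 3rd) → G
5th (perfect 5th) → B
7th (minor 7th) → D
9th (major 9th) → F#
11th (perfect 11th) → A
13th (major 13th) → C#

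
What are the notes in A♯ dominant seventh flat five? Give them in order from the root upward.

A♯ dominant seventh flat five is a dominant seventh flat five built on A-sharp.
Root: A-sharp
Major 3rd (3rd): C-double-sharp
Diminished 5th (5th): E
Minor 7th (7th): G-sharp

A-sharp  C-double-sharp  E  G-sharp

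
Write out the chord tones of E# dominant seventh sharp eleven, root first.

E# dominant seventh sharp eleven is a dominant seventh sharp eleven built on E-sharp.
root → E-sharp
3rd (major 3rd) → G-double-sharp
5th (perfect 5th) → B-sharp
7th (minor 7th) → D-sharp
11th (augmented 11th) → A-double-sharp

E-sharp  G-double-sharp  B-sharp  D-sharp  A-double-sharp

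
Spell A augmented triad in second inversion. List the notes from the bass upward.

E-sharp A C-sharp

A augmented triad = A–C-sharp–E-sharp; second inversion → fifth (E-sharp) lowest.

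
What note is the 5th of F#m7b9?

Root of F#m7b9 = F#. The 5th is a perfect 5th: F# up a perfect 5th → C#.

C#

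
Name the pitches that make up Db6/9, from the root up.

Db, F, Ab, Bb, Eb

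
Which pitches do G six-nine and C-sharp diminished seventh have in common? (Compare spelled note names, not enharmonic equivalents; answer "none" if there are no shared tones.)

G, E

G six-nine: G B D E A
C-sharp diminished seventh: C-sharp E G B-flat
Common to both → G, E.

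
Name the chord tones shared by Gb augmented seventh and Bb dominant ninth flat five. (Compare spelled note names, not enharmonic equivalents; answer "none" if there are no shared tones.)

B-flat D F-flat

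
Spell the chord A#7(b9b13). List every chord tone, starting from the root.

A#7(b9b13): dominant seventh flat nine flat thirteen on A#.
root → A#
3rd (major 3rd) → C##
5th (perfect 5th) → E#
7th (minor 7th) → G#
9th (minor 9th) → B
13th (minor 13th) → F#

A#, C##, E#, G#, B, F#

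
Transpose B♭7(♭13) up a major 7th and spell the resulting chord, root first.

B♭ up a major 7th → A. New chord: A dominant seventh flat thirteen.
Root: A
Major 3rd (3rd): C♯
Perfect 5th (5th): E
Minor 7th (7th): G
Minor 13th (13th): F

A  C♯  E  G  F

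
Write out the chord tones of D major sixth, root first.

D major sixth is a major sixth built on D.
- root: D
- major 3rd: F♯
- perfect 5th: A
- major 6th: B

D F♯ A B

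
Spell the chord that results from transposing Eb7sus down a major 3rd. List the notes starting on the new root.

Transposed root: E♭ → C♭ (major 3rd down). So we spell C♭ dominant seventh suspended fourth:
C♭ — root
F♭ — perfect 4th
G♭ — perfect 5th
B𝄫 — minor 7th

C♭  F♭  G♭  B𝄫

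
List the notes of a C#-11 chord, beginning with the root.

C#-11: minor eleventh on C#.
C# — root
E — minor 3rd
G# — perfect 5th
B — minor 7th
D# — major 9th
F# — perfect 11th

C#, E, G#, B, D#, F#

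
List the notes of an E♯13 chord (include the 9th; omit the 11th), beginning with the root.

E♯13 is a dominant thirteenth built on E#.
root → E#
3rd (major 3rd) → G##
5th (perfect 5th) → B#
7th (minor 7th) → D#
9th (major 9th) → F##
13th (major 13th) → C##

E#  G##  B#  D#  F##  C##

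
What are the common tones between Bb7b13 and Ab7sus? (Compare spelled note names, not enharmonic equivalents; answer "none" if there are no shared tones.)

Bb7b13: Bb D F Ab Gb
Ab7sus: Ab Db Eb Gb
Common to both → Ab, Gb.

Ab  Gb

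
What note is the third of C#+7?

C#+7 is built on C#; its 3rd is a major 3rd above the root.
A third above C uses the letter E, and the major 3rd above C# is E#.

E#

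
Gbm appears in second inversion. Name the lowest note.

Db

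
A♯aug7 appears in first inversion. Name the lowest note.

A♯aug7 in root position is A#–C##–E##–G#.
First inversion places the third in the bass, which is C##.

C##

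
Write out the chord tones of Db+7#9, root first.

D♭  F  A  C♭  E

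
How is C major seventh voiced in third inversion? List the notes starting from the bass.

B – C – E – G

C major seventh = C–E–G–B; third inversion → seventh (B) lowest.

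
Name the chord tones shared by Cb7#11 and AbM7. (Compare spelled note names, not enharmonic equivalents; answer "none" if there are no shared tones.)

Cb7#11 = C♭, E♭, G♭, B𝄫, F.
AbM7 = A♭, C, E♭, G.
Shared: E♭.

E♭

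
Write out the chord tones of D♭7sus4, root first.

Root Db, quality dominant seventh suspended fourth:
Root: Db
Perfect 4th (4th): Gb
Perfect 5th (5th): Ab
Minor 7th (7th): Cb

Db – Gb – Ab – Cb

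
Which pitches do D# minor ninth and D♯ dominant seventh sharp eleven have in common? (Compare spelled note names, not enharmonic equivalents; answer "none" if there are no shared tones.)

D# minor ninth: D♯ F♯ A♯ C♯ E♯
D♯ dominant seventh sharp eleven: D♯ F𝄪 A♯ C♯ G𝄪
Common to both → D♯, A♯, C♯.

D♯ – A♯ – C♯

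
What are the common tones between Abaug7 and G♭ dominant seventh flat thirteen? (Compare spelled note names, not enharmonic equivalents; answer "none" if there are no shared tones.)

Gb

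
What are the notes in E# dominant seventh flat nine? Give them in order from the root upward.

E#, G##, B#, D#, F#

Root E#, quality dominant seventh flat nine:
- root: E#
- major 3rd: G##
- perfect 5th: B#
- minor 7th: D#
- minor 9th: F#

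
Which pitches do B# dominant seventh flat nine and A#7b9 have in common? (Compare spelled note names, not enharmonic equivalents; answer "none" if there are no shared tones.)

A#

B# dominant seventh flat nine = B#, D##, F##, A#, C#.
A#7b9 = A#, C##, E#, G#, B.
Shared: A#.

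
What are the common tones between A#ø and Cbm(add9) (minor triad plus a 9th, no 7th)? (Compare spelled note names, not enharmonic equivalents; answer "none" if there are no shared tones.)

none

A#ø: A# C# E G#
Cbm(add9): Cb Ebb Gb Db
Common to both → none.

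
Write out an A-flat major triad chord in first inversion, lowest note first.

In root position, A-flat major triad is Ab–C–Eb.
First inversion puts the third (C) in the bass.

C, Eb, Ab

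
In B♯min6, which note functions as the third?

Root of B♯min6 = B#. The 3rd is a minor 3rd: B# up a minor 3rd → D#.

D#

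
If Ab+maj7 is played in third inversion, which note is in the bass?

Ab+maj7 in root position is Ab–C–E–G.
Third inversion places the seventh in the bass, which is G.

G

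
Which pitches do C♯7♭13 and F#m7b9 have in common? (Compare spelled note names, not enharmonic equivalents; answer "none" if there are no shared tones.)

C♯7♭13: C# E# G# B A
F#m7b9: F# A C# E G
Common to both → C#, A.

C#  A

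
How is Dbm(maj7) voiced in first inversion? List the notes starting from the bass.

In root position, Dbm(maj7) is D♭–F♭–A♭–C.
First inversion puts the third (F♭) in the bass.

F♭ – A♭ – C – D♭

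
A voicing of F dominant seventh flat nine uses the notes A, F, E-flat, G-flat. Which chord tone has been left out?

F dominant seventh flat nine = F, A, C, E-flat, G-flat. The voicing lacks the 5th (perfect 5th), C.

C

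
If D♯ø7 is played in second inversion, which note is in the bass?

D♯ø7 in root position is D♯–F♯–A–C♯.
Second inversion places the fifth in the bass, which is A.

A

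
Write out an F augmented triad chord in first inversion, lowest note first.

F augmented triad = F–A–C#; first inversion → third (A) lowest.

A C# F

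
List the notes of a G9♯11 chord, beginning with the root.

Root G, quality dominant ninth sharp eleven:
G — root
B — major 3rd
D — perfect 5th
F — minor 7th
A — major 9th
C# — augmented 11th

G B D F A C#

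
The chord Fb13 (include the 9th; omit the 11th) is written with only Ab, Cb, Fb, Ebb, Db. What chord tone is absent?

Gb

The full Fb13 chord is Fb, Ab, Cb, Ebb, Gb, Db.
Comparing with the voicing, the major 9th (9th) — Gb — is absent.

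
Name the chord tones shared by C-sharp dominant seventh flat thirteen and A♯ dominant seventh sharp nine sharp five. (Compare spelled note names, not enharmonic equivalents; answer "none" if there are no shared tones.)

C-sharp dominant seventh flat thirteen = C-sharp, E-sharp, G-sharp, B, A.
A♯ dominant seventh sharp nine sharp five = A-sharp, C-double-sharp, E-double-sharp, G-sharp, B-double-sharp.
Shared: G-sharp.

G-sharp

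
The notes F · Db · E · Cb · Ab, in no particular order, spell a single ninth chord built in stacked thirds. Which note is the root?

Arranged so that each adjacent pair is a third by letter name: Db – F – Ab – Cb – E.
The bottom of that stack, Db, is the root (this is Db dominant seventh sharp nine).

Db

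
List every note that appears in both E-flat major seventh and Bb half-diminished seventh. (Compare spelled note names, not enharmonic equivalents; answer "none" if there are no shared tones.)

B-flat

E-flat major seventh: E-flat G B-flat D
Bb half-diminished seventh: B-flat D-flat F-flat A-flat
Common to both → B-flat.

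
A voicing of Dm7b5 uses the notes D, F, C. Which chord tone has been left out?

Dm7b5 = D, F, Ab, C. The voicing lacks the 5th (diminished 5th), Ab.

Ab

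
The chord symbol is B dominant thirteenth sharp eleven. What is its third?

Root of B dominant thirteenth sharp eleven = B. The 3rd is a major 3rd: B up a major 3rd → D#.

D#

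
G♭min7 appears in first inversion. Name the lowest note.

Bbb

G♭min7 = Gb–Bbb–Db–Fb. First inversion → third in the bass = Bbb.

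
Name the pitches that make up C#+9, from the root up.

Root C#, quality dominant ninth sharp five:
C# — root
E# — major 3rd
G## — augmented 5th
B — minor 7th
D# — major 9th

C# E# G## B D#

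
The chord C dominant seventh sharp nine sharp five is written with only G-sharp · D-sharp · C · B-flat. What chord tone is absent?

E

C dominant seventh sharp nine sharp five = C, E, G-sharp, B-flat, D-sharp. The voicing lacks the 3rd (major 3rd), E.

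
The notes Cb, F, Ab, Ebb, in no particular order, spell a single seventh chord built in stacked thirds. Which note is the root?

Arranged so that each adjacent pair is a third by letter name: F – Ab – Cb – Ebb.
The bottom of that stack, F, is the root (this is F diminished seventh).

F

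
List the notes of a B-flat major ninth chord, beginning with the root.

B-flat major ninth: major ninth on B-flat.
- root: B-flat
- major 3rd: D
- perfect 5th: F
- major 7th: A
- major 9th: C

B-flat  D  F  A  C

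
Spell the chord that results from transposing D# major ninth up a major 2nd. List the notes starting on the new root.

E-sharp, G-double-sharp, B-sharp, D-double-sharp, F-double-sharp

D-sharp up a major 2nd → E-sharp. New chord: E-sharp major ninth.
root → E-sharp
3rd (major 3rd) → G-double-sharp
5th (perfect 5th) → B-sharp
7th (major 7th) → D-double-sharp
9th (major 9th) → F-double-sharp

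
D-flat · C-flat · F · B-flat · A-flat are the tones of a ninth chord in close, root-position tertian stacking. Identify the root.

B-flat

Stacking in thirds gives B-flat – D-flat – F – A-flat – C-flat, so B-flat is the root — B-flat minor seventh flat nine.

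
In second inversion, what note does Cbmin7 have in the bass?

Gb

Cbmin7 = Cb–Ebb–Gb–Bbb. Second inversion → fifth in the bass = Gb.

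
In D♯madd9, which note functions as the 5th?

Root of D♯madd9 = D#. The 5th is a perfect 5th: D# up a perfect 5th → A#.

A#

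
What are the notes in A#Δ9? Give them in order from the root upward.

A#, C##, E#, G##, B#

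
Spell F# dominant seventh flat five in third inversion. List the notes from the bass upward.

E F-sharp A-sharp C

In root position, F# dominant seventh flat five is F-sharp–A-sharp–C–E.
Third inversion puts the seventh (E) in the bass.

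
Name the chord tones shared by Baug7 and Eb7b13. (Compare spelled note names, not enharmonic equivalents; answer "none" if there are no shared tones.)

none

Baug7: B D# F## A
Eb7b13: Eb G Bb Db Cb
Common to both → none.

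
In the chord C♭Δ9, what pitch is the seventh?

B♭

Root of C♭Δ9 = C♭. The 7th is a major 7th: C♭ up a major 7th → B♭.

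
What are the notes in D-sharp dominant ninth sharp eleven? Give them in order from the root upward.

D-sharp dominant ninth sharp eleven: dominant ninth sharp eleven on D-sharp.
Root: D-sharp
Major 3rd (3rd): F-double-sharp
Perfect 5th (5th): A-sharp
Minor 7th (7th): C-sharp
Major 9th (9th): E-sharp
Augmented 11th (11th): G-double-sharp

D-sharp, F-double-sharp, A-sharp, C-sharp, E-sharp, G-double-sharp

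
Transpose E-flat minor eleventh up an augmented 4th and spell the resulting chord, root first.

A, C, E, G, B, D

E♭ up an augmented 4th → A. New chord: A minor eleventh.
- root: A
- minor 3rd: C
- perfect 5th: E
- minor 7th: G
- major 9th: B
- perfect 11th: D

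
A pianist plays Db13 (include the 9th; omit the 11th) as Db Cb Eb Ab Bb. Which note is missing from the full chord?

F

The full Db13 chord is Db, F, Ab, Cb, Eb, Bb.
Comparing with the voicing, the major 3rd (3rd) — F — is absent.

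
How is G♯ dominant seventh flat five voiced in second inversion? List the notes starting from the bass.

D, F#, G#, B#

G♯ dominant seventh flat five = G#–B#–D–F#; second inversion → fifth (D) lowest.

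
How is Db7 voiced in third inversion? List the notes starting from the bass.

In root position, Db7 is Db–F–Ab–Cb.
Third inversion puts the seventh (Cb) in the bass.

Cb, Db, F, Ab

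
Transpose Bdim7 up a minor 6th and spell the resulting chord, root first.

G  Bb  Db  Fb

B up a minor 6th → G. New chord: G diminished seventh.
G — root
Bb — minor 3rd
Db — diminished 5th
Fb — diminished 7th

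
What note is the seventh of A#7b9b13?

G#

A#7b9b13 is built on A#; its 7th is a minor 7th above the root.
A seventh above A uses the letter G, and the minor 7th above A# is G#.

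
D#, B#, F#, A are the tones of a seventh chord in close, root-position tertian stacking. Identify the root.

B#

Stacking in thirds gives B# – D# – F# – A, so B# is the root — B# diminished seventh.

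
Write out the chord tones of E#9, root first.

E#9: dominant ninth on E#.
- root: E#
- major 3rd: G##
- perfect 5th: B#
- minor 7th: D#
- major 9th: F##

E# G## B# D# F##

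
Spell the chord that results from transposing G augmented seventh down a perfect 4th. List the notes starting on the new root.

D F-sharp A-sharp C

G down a perfect 4th → D. New chord: D augmented seventh.
- root: D
- major 3rd: F-sharp
- augmented 5th: A-sharp
- minor 7th: C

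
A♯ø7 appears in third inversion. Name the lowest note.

G#

A♯ø7 in root position is A#–C#–E–G#.
Third inversion places the seventh in the bass, which is G#.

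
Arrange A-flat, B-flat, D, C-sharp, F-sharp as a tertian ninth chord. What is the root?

B-flat

Stacking in thirds gives B-flat – D – F-sharp – A-flat – C-sharp, so B-flat is the root — B-flat dominant seventh sharp nine sharp five.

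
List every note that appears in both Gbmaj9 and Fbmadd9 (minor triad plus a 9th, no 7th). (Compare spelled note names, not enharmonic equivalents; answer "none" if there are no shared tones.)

Gb

Gbmaj9: Gb Bb Db F Ab
Fbmadd9: Fb Abb Cb Gb
Common to both → Gb.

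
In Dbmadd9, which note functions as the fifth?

Root of Dbmadd9 = Db. The 5th is a perfect 5th: Db up a perfect 5th → Ab.

Ab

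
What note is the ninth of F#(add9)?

Root of F#(add9) = F#. The 9th is a major 9th: F# up a major 9th → G#.

G#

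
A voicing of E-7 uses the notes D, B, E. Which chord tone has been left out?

G

The full E-7 chord is E, G, B, D.
Comparing with the voicing, the minor 3rd (3rd) — G — is absent.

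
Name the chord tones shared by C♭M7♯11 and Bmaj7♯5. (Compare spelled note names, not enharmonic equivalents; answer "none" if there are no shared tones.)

none

C♭M7♯11: Cb Eb Gb Bb F
Bmaj7♯5: B D# F## A#
Common to both → none.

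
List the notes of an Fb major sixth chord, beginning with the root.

Fb Ab Cb Db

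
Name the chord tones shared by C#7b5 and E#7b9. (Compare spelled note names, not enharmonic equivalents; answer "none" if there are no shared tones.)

E#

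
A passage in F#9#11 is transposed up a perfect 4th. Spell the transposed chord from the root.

B, D#, F#, A, C#, E#

Transposed root: F# → B (perfect 4th up). So we spell B dominant ninth sharp eleven:
- root: B
- major 3rd: D#
- perfect 5th: F#
- minor 7th: A
- major 9th: C#
- augmented 11th: E#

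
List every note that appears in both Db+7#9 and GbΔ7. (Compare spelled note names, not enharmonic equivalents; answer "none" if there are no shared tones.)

Db+7#9 = Db, F, A, Cb, E.
GbΔ7 = Gb, Bb, Db, F.
Shared: Db, F.

Db – F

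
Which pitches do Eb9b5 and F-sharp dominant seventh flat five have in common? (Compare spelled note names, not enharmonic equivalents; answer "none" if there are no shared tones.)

Eb9b5 = Eb, G, Bbb, Db, F.
F-sharp dominant seventh flat five = F#, A#, C, E.
Shared: none.

none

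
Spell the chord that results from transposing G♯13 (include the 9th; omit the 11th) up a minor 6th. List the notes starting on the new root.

E G# B D F# C#

G# up a minor 6th → E. New chord: E dominant thirteenth.
E — root
G# — major 3rd
B — perfect 5th
D — minor 7th
F# — major 9th
C# — major 13th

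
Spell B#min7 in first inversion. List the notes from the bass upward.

D#, F##, A#, B#

B#min7 = B#–D#–F##–A#; first inversion → third (D#) lowest.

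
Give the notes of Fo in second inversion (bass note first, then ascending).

Cb – F – Ab

Fo = F–Ab–Cb; second inversion → fifth (Cb) lowest.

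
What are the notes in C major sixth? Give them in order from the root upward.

C major sixth is a major sixth built on C.
- root: C
- major 3rd: E
- perfect 5th: G
- major 6th: A

C, E, G, A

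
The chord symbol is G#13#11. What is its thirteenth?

E#

Root of G#13#11 = G#. The 13th is a major 13th: G# up a major 13th → E#.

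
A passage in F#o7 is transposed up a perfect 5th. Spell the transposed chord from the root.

C♯ – E – G – B♭

A perfect 5th up from F♯ is C♯, so the new chord is C♯ diminished seventh.
C♯ — root
E — minor 3rd
G — diminished 5th
B♭ — diminished 7th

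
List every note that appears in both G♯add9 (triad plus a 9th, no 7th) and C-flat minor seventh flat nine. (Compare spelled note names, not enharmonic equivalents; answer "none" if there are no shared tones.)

none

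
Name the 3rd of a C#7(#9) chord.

E#

Root of C#7(#9) = C#. The 3rd is a major 3rd: C# up a major 3rd → E#.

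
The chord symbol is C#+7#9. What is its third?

Root of C#+7#9 = C#. The 3rd is a major 3rd: C# up a major 3rd → E#.

E#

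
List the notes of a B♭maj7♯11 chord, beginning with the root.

Bb  D  F  A  E

B♭maj7♯11 is a major seventh sharp eleven built on Bb.
- root: Bb
- major 3rd: D
- perfect 5th: F
- major 7th: A
- augmented 11th: E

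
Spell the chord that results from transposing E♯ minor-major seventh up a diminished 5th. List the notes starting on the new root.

Transposed root: E-sharp → B (diminished 5th up). So we spell B minor-major seventh:
Root: B
Minor 3rd (3rd): D
Perfect 5th (5th): F-sharp
Major 7th (7th): A-sharp

B  D  F-sharp  A-sharp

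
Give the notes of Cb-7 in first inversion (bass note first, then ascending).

E𝄫 G♭ B𝄫 C♭

Cb-7 = C♭–E𝄫–G♭–B𝄫; first inversion → third (E𝄫) lowest.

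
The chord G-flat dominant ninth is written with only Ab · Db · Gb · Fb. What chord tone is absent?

Bb

The full G-flat dominant ninth chord is Gb, Bb, Db, Fb, Ab.
Comparing with the voicing, the major 3rd (3rd) — Bb — is absent.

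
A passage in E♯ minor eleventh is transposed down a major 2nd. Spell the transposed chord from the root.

E-sharp down a major 2nd → D-sharp. New chord: D-sharp minor eleventh.
Root: D-sharp
Minor 3rd (3rd): F-sharp
Perfect 5th (5th): A-sharp
Minor 7th (7th): C-sharp
Major 9th (9th): E-sharp
Perfect 11th (11th): G-sharp

D-sharp F-sharp A-sharp C-sharp E-sharp G-sharp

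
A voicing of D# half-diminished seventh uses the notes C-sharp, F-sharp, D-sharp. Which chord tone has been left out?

A

The full D# half-diminished seventh chord is D-sharp, F-sharp, A, C-sharp.
Comparing with the voicing, the diminished 5th (5th) — A — is absent.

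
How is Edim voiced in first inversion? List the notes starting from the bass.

G  B♭  E

In root position, Edim is E–G–B♭.
First inversion puts the third (G) in the bass.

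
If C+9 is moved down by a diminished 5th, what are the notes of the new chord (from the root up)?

F♯ – A♯ – C𝄪 – E – G♯

Transposed root: C → F♯ (diminished 5th down). So we spell F♯ dominant ninth sharp five:
- root: F♯
- major 3rd: A♯
- augmented 5th: C𝄪
- minor 7th: E
- major 9th: G♯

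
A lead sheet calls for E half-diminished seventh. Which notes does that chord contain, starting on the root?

E, G, Bb, D

Root E, quality half-diminished seventh:
- root: E
- minor 3rd: G
- diminished 5th: Bb
- minor 7th: D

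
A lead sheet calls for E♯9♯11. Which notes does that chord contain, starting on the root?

E# G## B# D# F## A##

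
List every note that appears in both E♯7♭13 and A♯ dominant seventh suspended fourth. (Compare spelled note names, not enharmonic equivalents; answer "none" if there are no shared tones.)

E#, D#

E♯7♭13: E# G## B# D# C#
A♯ dominant seventh suspended fourth: A# D# E# G#
Common to both → E#, D#.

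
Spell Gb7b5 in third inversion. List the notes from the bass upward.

Fb Gb Bb Dbb

In root position, Gb7b5 is Gb–Bb–Dbb–Fb.
Third inversion puts the seventh (Fb) in the bass.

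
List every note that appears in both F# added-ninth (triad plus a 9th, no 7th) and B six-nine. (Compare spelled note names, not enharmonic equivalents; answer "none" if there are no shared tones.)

F# added-ninth: F-sharp A-sharp C-sharp G-sharp
B six-nine: B D-sharp F-sharp G-sharp C-sharp
Common to both → F-sharp, C-sharp, G-sharp.

F-sharp  C-sharp  G-sharp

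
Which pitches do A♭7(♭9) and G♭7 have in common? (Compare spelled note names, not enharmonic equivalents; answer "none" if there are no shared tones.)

A♭7(♭9): A♭ C E♭ G♭ B𝄫
G♭7: G♭ B♭ D♭ F♭
Common to both → G♭.

G♭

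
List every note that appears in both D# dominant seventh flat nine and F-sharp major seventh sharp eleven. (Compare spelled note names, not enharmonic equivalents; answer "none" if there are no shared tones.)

A-sharp – C-sharp

D# dominant seventh flat nine: D-sharp F-double-sharp A-sharp C-sharp E
F-sharp major seventh sharp eleven: F-sharp A-sharp C-sharp E-sharp B-sharp
Common to both → A-sharp, C-sharp.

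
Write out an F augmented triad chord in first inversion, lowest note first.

F augmented triad = F–A–C♯; first inversion → third (A) lowest.

A – C♯ – F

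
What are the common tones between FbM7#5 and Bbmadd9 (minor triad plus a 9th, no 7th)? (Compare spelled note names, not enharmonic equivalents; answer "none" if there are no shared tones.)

FbM7#5 = F♭, A♭, C, E♭.
Bbmadd9 = B♭, D♭, F, C.
Shared: C.

C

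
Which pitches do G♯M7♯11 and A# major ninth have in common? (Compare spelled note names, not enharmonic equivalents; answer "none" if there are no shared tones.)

G♯M7♯11: G♯ B♯ D♯ F𝄪 C𝄪
A# major ninth: A♯ C𝄪 E♯ G𝄪 B♯
Common to both → B♯, C𝄪.

B♯ C𝄪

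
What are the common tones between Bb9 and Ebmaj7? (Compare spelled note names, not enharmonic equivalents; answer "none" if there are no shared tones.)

Bb9 = Bb, D, F, Ab, C.
Ebmaj7 = Eb, G, Bb, D.
Shared: Bb, D.

Bb  D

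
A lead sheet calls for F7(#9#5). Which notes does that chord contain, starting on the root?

F, A, C#, Eb, G#

F7(#9#5) is a dominant seventh sharp nine sharp five built on F.
- root: F
- major 3rd: A
- augmented 5th: C#
- minor 7th: Eb
- augmented 9th: G#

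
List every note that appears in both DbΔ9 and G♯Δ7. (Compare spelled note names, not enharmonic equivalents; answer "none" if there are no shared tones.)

none

DbΔ9: Db F Ab C Eb
G♯Δ7: G# B# D# F##
Common to both → none.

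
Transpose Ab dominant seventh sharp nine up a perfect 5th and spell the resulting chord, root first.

A perfect 5th up from Ab is Eb, so the new chord is Eb dominant seventh sharp nine.
- root: Eb
- major 3rd: G
- perfect 5th: Bb
- minor 7th: Db
- augmented 9th: F#

Eb – G – Bb – Db – F#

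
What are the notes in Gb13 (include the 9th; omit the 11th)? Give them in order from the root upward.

G♭  B♭  D♭  F♭  A♭  E♭

Gb13 is a dominant thirteenth built on G♭.
Root: G♭
Major 3rd (3rd): B♭
Perfect 5th (5th): D♭
Minor 7th (7th): F♭
Major 9th (9th): A♭
Major 13th (13th): E♭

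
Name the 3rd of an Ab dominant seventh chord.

Root of Ab dominant seventh = Ab. The 3rd is a major 3rd: Ab up a major 3rd → C.

C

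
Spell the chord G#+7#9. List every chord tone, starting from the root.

G#  B#  D##  F#  A##

G#+7#9: dominant seventh sharp nine sharp five on G#.
G# — root
B# — major 3rd
D## — augmented 5th
F# — minor 7th
A## — augmented 9th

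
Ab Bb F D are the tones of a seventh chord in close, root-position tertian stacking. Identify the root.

Bb

Stacking in thirds gives Bb – D – F – Ab, so Bb is the root — Bb dominant seventh.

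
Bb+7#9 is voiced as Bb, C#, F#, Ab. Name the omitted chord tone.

D

The full Bb+7#9 chord is Bb, D, F#, Ab, C#.
Comparing with the voicing, the major 3rd (3rd) — D — is absent.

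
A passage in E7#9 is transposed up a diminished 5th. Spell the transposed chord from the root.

A diminished 5th up from E is Bb, so the new chord is Bb dominant seventh sharp nine.
Root: Bb
Major 3rd (3rd): D
Perfect 5th (5th): F
Minor 7th (7th): Ab
Augmented 9th (9th): C#

Bb D F Ab C#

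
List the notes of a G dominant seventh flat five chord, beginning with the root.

Root G, quality dominant seventh flat five:
Root: G
Major 3rd (3rd): B
Diminished 5th (5th): D-flat
Minor 7th (7th): F

G, B, D-flat, F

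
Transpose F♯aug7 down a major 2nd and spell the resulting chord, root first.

E, G♯, B♯, D

F♯ down a major 2nd → E. New chord: E augmented seventh.
- root: E
- major 3rd: G♯
- augmented 5th: B♯
- minor 7th: D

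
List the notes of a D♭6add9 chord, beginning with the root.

Root D♭, quality six-nine:
root → D♭
3rd (major 3rd) → F
5th (perfect 5th) → A♭
6th (major 6th) → B♭
9th (major 9th) → E♭

D♭  F  A♭  B♭  E♭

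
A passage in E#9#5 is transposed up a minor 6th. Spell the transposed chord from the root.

A minor 6th up from E# is C#, so the new chord is C# dominant ninth sharp five.
C# — root
E# — major 3rd
G## — augmented 5th
B — minor 7th
D# — major 9th

C#, E#, G##, B, D#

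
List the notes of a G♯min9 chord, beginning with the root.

G#  B  D#  F#  A#

G♯min9: minor ninth on G#.
- root: G#
- minor 3rd: B
- perfect 5th: D#
- minor 7th: F#
- major 9th: A#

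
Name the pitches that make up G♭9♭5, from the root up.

G♭9♭5 is a dominant ninth flat five built on Gb.
root → Gb
3rd (major 3rd) → Bb
5th (diminished 5th) → Dbb
7th (minor 7th) → Fb
9th (major 9th) → Ab

Gb  Bb  Dbb  Fb  Ab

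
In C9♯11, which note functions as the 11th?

C9♯11 is built on C; its 11th is an augmented 11th above the root.
A fourth above C uses the letter F, and the augmented 11th above C is F#.

F#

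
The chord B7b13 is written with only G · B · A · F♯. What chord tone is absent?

D♯

B7b13 = B, D♯, F♯, A, G. The voicing lacks the 3rd (major 3rd), D♯.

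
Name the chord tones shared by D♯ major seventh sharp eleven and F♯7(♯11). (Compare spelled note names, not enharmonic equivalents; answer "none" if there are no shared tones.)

A#

D♯ major seventh sharp eleven: D# F## A# C## G##
F♯7(♯11): F# A# C# E B#
Common to both → A#.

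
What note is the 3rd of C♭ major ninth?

Root of C♭ major ninth = C-flat. The 3rd is a major 3rd: C-flat up a major 3rd → E-flat.

E-flat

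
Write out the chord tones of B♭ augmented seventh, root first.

Bb – D – F# – Ab

B♭ augmented seventh: augmented seventh on Bb.
- root: Bb
- major 3rd: D
- augmented 5th: F#
- minor 7th: Ab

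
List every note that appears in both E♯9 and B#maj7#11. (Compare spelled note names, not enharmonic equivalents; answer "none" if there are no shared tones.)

B#, F##

E♯9: E# G## B# D# F##
B#maj7#11: B# D## F## A## E##
Common to both → B#, F##.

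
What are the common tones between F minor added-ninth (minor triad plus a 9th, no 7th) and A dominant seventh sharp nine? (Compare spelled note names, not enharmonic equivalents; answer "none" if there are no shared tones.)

F minor added-ninth = F, A-flat, C, G.
A dominant seventh sharp nine = A, C-sharp, E, G, B-sharp.
Shared: G.

G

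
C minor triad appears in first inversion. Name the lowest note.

E-flat

C minor triad = C–E-flat–G. First inversion → third in the bass = E-flat.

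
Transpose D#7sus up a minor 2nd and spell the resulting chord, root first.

A minor 2nd up from D# is E, so the new chord is E dominant seventh suspended fourth.
E — root
A — perfect 4th
B — perfect 5th
D — minor 7th

E – A – B – D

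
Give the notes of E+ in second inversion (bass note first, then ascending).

B#, E, G#

E+ = E–G#–B#; second inversion → fifth (B#) lowest.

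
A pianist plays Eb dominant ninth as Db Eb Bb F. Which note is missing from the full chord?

G

The full Eb dominant ninth chord is Eb, G, Bb, Db, F.
Comparing with the voicing, the major 3rd (3rd) — G — is absent.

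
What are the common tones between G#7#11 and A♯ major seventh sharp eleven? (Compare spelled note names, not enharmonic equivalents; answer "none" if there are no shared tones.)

G#7#11 = G#, B#, D#, F#, C##.
A♯ major seventh sharp eleven = A#, C##, E#, G##, D##.
Shared: C##.

C##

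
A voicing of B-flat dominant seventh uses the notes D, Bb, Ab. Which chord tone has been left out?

The full B-flat dominant seventh chord is Bb, D, F, Ab.
Comparing with the voicing, the perfect 5th (5th) — F — is absent.

F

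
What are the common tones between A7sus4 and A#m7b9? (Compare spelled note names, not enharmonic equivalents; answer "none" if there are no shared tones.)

none

A7sus4: A D E G
A#m7b9: A♯ C♯ E♯ G♯ B
Common to both → none.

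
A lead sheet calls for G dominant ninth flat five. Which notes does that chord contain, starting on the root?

G – B – Db – F – A

G dominant ninth flat five is a dominant ninth flat five built on G.
Root: G
Major 3rd (3rd): B
Diminished 5th (5th): Db
Minor 7th (7th): F
Major 9th (9th): A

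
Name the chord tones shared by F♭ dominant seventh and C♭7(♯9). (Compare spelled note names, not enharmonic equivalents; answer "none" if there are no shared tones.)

C♭

F♭ dominant seventh: F♭ A♭ C♭ E𝄫
C♭7(♯9): C♭ E♭ G♭ B𝄫 D
Common to both → C♭.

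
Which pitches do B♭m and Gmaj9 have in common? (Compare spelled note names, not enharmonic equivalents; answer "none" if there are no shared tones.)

none

B♭m = B♭, D♭, F.
Gmaj9 = G, B, D, F♯, A.
Shared: none.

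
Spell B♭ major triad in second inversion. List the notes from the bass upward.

F – B-flat – D

In root position, B♭ major triad is B-flat–D–F.
Second inversion puts the fifth (F) in the bass.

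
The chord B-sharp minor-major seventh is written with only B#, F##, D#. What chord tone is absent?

B-sharp minor-major seventh = B#, D#, F##, A##. The voicing lacks the 7th (major 7th), A##.

A##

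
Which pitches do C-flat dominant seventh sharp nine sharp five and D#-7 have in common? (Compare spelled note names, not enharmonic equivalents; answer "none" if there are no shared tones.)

none

C-flat dominant seventh sharp nine sharp five: Cb Eb G Bbb D
D#-7: D# F# A# C#
Common to both → none.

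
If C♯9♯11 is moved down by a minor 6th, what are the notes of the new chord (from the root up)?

C# down a minor 6th → E#. New chord: E# dominant ninth sharp eleven.
- root: E#
- major 3rd: G##
- perfect 5th: B#
- minor 7th: D#
- major 9th: F##
- augmented 11th: A##

E#  G##  B#  D#  F##  A##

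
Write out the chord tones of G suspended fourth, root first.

G  C  D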